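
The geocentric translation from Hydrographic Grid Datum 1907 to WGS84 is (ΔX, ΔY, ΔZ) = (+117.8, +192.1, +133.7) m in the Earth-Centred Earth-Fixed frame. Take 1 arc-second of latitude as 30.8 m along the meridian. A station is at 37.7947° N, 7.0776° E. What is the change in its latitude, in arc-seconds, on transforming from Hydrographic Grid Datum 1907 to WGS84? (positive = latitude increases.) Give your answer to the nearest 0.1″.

Δφ = 0.6″

sin φ = 0.612834, cos φ = 0.790212, sin λ = 0.123214, cos λ = 0.992380.
North component: ΔN = −sin φ cos λ·ΔX − sin φ sin λ·ΔY + cos φ·ΔZ = −(0.612834)(0.992380)(117.8) − (0.612834)(0.123214)(192.1) + (0.790212)(133.7) = 19.50 m.
1° of latitude spans 3600 × 30.80 = 110880 m, so Δφ = 19.50 / 110880 × 3600 = 0.633″.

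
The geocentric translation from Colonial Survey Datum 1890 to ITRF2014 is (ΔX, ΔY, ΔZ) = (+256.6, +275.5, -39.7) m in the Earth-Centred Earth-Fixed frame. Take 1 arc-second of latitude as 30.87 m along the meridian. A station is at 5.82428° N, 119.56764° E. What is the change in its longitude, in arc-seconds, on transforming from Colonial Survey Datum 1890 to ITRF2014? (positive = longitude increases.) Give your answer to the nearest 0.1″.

sin φ = 0.101478, cos φ = 0.994838, sin λ = 0.869774, cos λ = -0.493451.
East component: ΔE = −sin λ·ΔX + cos λ·ΔY = −(0.869774)(256.6) + (-0.493451)(275.5) = -359.13 m.
1° of latitude spans 3600 × 30.87 = 111132 m; at latitude φ, 1° of longitude spans that × cos φ = 110558.3 m, so Δλ = -359.13 / 110558.3 × 3600 = -11.694″.

Δλ = -11.7″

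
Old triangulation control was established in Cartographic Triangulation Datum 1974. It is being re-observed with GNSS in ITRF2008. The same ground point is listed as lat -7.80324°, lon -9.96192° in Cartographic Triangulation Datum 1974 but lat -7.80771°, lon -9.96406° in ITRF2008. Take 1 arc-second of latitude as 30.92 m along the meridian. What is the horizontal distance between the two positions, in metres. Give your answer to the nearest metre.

Δφ = -7.80771° − -7.80324° = -0.00447°; Δλ = -9.96406° − -9.96192° = -0.00214°.
1° of latitude = 3600 × 30.92 = 111312 m.
ΔN = Δφ × 111312 = -497.6 m; ΔE = Δλ × 111312 × cos(-7.80324°) = -0.00214 × 111312 × 0.990740 = -236.0 m.
Distance = √(ΔE² + ΔN²) = √((-236.0)² + (-497.6)²) = 550.7 m.

551 m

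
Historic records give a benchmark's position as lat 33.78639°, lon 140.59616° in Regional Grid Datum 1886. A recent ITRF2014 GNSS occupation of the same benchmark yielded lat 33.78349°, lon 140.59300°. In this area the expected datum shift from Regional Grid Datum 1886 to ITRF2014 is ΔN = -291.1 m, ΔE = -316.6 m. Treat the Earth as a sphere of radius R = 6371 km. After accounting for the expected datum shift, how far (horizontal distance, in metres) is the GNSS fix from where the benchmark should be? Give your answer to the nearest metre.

Observed coordinate differences: Δφ = -0.00290°, Δλ = -0.00316°.
Converting to metres (1° lat = 111195 m, cos φ = 0.831117): observed ΔN = -322.5 m, observed ΔE = -292.0 m.
Subtracting the expected shift leaves a residual of -322.5 − (-291.1) = -31.4 m north and -292.0 − (-316.6) = 24.6 m east.
Residual distance = √((-31.4)² + 24.6²) = 39.8 m.

40 m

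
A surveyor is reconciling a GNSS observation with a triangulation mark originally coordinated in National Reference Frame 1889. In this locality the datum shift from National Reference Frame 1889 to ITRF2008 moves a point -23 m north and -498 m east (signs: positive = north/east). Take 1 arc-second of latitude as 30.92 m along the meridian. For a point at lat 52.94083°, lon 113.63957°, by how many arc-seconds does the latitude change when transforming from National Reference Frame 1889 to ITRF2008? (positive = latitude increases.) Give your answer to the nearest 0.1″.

Δφ = -0.7″

1″ of latitude = 30.92 m, so Δφ = -23.0 / 30.92 = -0.744″.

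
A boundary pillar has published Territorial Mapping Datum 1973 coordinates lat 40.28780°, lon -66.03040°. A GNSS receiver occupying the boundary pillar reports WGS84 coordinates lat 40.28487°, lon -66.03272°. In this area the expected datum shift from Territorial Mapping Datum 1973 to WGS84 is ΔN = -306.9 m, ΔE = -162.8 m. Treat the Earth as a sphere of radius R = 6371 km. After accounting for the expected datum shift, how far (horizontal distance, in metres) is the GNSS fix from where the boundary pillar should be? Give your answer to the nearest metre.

Observed coordinate differences: Δφ = -0.00293°, Δλ = -0.00232°.
Converting to metres (1° lat = 111195 m, cos φ = 0.762806): observed ΔN = -325.8 m, observed ΔE = -196.8 m.
Subtracting the expected shift leaves a residual of -325.8 − (-306.9) = -18.9 m north and -196.8 − (-162.8) = -34.0 m east.
Residual distance = √((-18.9)² + (-34.0)²) = 38.9 m.

39 m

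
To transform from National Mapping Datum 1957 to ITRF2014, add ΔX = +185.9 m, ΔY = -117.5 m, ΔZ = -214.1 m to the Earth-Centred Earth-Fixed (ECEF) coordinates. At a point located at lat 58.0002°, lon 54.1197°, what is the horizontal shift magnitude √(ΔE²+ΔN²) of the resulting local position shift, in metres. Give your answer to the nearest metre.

At φ = 58.0002°, λ = 54.1197°: sin φ = 0.848050, cos φ = 0.529916, sin λ = 0.810243, cos λ = 0.586094.
ΔE = −sin λ·ΔX + cos λ·ΔY = −(0.810243)·(185.9) + (0.586094)·(-117.5) = -219.49 m.
ΔN = −sin φ cos λ·ΔX − sin φ sin λ·ΔY + cos φ·ΔZ = −(0.848050)(0.586094)(185.9) − (0.848050)(0.810243)(-117.5) + (0.529916)(-214.1) = -125.12 m.
Horizontal magnitude = √(ΔE² + ΔN²) = √((-219.49)² + (-125.12)²) = 252.65 m.

253 m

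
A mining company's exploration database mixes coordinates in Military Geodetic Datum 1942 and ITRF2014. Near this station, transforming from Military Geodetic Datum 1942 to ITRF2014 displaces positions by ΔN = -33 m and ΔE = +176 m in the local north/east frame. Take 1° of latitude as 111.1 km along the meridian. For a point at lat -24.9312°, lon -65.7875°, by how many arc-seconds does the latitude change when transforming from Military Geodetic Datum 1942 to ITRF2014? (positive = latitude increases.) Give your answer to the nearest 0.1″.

1° of latitude = 111.1 km, so Δφ = -33.0 / 111100 = -0.0002970° = -1.069″.

Δφ = -1.1″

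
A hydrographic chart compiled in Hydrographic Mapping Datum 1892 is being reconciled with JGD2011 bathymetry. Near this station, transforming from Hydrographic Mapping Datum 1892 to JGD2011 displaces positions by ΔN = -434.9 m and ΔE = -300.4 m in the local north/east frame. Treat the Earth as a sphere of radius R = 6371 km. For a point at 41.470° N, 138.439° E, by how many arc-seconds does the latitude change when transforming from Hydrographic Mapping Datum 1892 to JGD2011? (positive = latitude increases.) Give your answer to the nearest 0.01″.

On a sphere of radius R, 1 rad of latitude = R, so Δφ = ΔN / R = -434.9 / 6371000 = -6.8262e-05 rad = -14.080″.

Δφ = -14.08″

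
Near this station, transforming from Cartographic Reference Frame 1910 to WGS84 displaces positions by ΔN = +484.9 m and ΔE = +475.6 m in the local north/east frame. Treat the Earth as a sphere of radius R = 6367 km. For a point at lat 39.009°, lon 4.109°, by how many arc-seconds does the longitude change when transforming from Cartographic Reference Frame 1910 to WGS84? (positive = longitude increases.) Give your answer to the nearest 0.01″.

At latitude 39.009°, cos φ = 0.777047.
One radian of longitude at latitude φ spans R cos φ, so Δλ = ΔE / (R cos φ) = 475.6 / (6367000 × 0.777047) = 9.6130e-05 rad = 19.828″.

Δλ = 19.83″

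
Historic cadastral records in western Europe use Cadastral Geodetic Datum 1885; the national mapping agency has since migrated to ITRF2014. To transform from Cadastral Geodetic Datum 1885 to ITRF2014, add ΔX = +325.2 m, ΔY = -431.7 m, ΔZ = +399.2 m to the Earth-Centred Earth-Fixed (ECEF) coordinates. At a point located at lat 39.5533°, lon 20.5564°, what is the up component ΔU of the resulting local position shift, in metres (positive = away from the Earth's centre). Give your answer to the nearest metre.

At φ = 39.5533°, λ = 20.5564°: sin φ = 0.636796, cos φ = 0.771033, sin λ = 0.351129, cos λ = 0.936327.
ΔU = cos φ cos λ·ΔX + cos φ sin λ·ΔY + sin φ·ΔZ = (0.771033)(0.936327)(325.2) + (0.771033)(0.351129)(-431.7) + (0.636796)(399.2) = 372.11 m.

ΔU = 372 m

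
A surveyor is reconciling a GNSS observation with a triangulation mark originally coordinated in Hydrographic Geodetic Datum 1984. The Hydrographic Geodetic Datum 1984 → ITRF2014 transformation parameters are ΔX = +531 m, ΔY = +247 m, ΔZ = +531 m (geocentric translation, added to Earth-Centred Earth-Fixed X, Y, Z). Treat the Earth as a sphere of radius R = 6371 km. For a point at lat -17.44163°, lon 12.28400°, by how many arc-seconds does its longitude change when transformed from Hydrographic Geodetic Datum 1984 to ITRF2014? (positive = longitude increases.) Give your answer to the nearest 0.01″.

sin φ = -0.299734, cos φ = 0.954023, sin λ = 0.212758, cos λ = 0.977105.
East component: ΔE = −sin λ·ΔX + cos λ·ΔY = −(0.212758)(531) + (0.977105)(247) = 128.37 m.
1° of latitude spans πR/180 = 111195 m; at latitude φ, 1° of longitude spans that × cos φ = 106082.5 m, so Δλ = 128.37 / 106082.5 × 3600 = 4.356″.

Δλ = 4.36″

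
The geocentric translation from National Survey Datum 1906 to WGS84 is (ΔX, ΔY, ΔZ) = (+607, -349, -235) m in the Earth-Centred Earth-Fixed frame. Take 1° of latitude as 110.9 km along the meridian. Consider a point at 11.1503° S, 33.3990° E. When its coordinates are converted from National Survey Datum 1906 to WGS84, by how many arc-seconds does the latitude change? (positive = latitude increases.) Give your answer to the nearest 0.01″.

Δφ = -5.51″

sin φ = -0.193383, cos φ = 0.981123, sin λ = 0.550466, cos λ = 0.834857.
North component: ΔN = −sin φ cos λ·ΔX − sin φ sin λ·ΔY + cos φ·ΔZ = −(-0.193383)(0.834857)(607) − (-0.193383)(0.550466)(-349) + (0.981123)(-235) = -169.72 m.
1° of latitude spans 110900 m, so Δφ = -169.72 / 110900 × 3600 = -5.509″.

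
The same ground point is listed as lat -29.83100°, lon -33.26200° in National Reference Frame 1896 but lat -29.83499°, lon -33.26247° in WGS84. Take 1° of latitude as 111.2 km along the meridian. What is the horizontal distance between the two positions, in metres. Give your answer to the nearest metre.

446 m

Δφ = -29.83499° − -29.83100° = -0.00399°; Δλ = -33.26247° − -33.26200° = -0.00047°.
ΔN = Δφ × 111200 = -443.7 m; ΔE = Δλ × 111200 × cos(-29.83100°) = -0.00047 × 111200 × 0.867496 = -45.3 m.
Distance = √(ΔE² + ΔN²) = √((-45.3)² + (-443.7)²) = 446.0 m.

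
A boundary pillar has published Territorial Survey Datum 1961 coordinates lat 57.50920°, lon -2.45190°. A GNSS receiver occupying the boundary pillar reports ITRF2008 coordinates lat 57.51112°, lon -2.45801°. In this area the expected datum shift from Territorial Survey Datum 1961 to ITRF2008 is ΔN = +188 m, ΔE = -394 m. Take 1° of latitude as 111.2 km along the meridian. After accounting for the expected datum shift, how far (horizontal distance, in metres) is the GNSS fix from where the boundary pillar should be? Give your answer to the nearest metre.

39 m

Observed coordinate differences: Δφ = +0.00192°, Δλ = -0.00611°.
Converting to metres (1° lat = 111200 m, cos φ = 0.537164): observed ΔN = 213.5 m, observed ΔE = -365.0 m.
Subtracting the expected shift leaves a residual of 213.5 − (188) = 25.5 m north and -365.0 − (-394) = 29.0 m east.
Residual distance = √(25.5² + 29.0²) = 38.6 m.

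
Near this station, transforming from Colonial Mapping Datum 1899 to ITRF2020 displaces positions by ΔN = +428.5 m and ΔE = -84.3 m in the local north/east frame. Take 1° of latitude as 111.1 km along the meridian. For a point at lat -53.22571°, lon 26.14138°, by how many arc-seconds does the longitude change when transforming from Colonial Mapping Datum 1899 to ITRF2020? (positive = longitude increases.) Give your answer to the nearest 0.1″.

Δλ = -4.6″

At latitude -53.22571°, cos φ = 0.598664.
1° of longitude at this latitude = 111.1 × cos φ = 66.51 km, so Δλ = -84.3 / 66511.6 = -0.0012674° = -4.563″.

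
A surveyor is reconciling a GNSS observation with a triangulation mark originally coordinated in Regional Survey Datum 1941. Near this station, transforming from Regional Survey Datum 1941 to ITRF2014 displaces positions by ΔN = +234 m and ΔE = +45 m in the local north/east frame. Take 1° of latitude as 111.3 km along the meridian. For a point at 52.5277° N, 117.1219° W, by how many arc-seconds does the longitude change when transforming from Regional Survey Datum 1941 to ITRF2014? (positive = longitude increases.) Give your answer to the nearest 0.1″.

At latitude 52.5277°, cos φ = 0.608378.
1° of longitude at this latitude = 111.3 × cos φ = 67.71 km, so Δλ = 45.0 / 67712.4 = 0.0006646° = 2.392″.

Δλ = 2.4″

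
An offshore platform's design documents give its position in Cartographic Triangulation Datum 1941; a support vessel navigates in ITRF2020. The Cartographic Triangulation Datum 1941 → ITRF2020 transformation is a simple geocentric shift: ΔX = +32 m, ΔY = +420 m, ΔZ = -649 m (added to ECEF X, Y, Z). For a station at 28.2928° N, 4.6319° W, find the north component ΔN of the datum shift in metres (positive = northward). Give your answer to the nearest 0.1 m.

At φ = 28.2928°, λ = -4.6319°: sin φ = 0.473978, cos φ = 0.880537, sin λ = -0.080754, cos λ = 0.996734.
ΔN = −sin φ cos λ·ΔX − sin φ sin λ·ΔY + cos φ·ΔZ = −(0.473978)(0.996734)(32) − (0.473978)(-0.080754)(420) + (0.880537)(-649) = -570.51 m.

ΔN = -570.5 m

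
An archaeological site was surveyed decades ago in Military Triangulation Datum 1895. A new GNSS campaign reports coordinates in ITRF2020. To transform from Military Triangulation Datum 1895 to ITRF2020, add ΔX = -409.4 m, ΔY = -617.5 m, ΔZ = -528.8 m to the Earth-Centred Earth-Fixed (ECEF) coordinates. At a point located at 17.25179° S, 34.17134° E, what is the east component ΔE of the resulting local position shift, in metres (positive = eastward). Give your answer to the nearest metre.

At φ = -17.25179°, λ = 34.17134°: sin φ = -0.296571, cos φ = 0.955011, sin λ = 0.561670, cos λ = 0.827362.
ΔE = −sin λ·ΔX + cos λ·ΔY = −(0.561670)·(-409.4) + (0.827362)·(-617.5) = -280.95 m.

ΔE = -281 m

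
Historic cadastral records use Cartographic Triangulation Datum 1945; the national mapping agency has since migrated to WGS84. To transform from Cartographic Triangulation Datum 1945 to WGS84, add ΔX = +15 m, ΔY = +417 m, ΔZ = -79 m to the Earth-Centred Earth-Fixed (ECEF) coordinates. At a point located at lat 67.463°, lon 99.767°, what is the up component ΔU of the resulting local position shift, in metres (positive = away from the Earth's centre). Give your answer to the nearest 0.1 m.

ΔU = 83.6 m

At φ = 67.463°, λ = 99.767°: sin φ = 0.923632, cos φ = 0.383280, sin λ = 0.985506, cos λ = -0.169642.
ΔU = cos φ cos λ·ΔX + cos φ sin λ·ΔY + sin φ·ΔZ = (0.383280)(-0.169642)(15) + (0.383280)(0.985506)(417) + (0.923632)(-79) = 83.57 m.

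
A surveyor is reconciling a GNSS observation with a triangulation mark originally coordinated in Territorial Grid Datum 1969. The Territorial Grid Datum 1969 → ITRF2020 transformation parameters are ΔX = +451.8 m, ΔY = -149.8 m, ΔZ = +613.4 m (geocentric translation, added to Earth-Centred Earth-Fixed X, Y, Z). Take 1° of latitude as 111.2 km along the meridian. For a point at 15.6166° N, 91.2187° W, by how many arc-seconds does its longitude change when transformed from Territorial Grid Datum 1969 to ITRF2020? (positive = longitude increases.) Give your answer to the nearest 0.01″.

sin φ = 0.269199, cos φ = 0.963085, sin λ = -0.999774, cos λ = -0.021269.
East component: ΔE = −sin λ·ΔX + cos λ·ΔY = −(-0.999774)(451.8) + (-0.021269)(-149.8) = 454.88 m.
1° of latitude spans 111200 m; at latitude φ, 1° of longitude spans that × cos φ = 107095.0 m, so Δλ = 454.88 / 107095.0 × 3600 = 15.291″.

Δλ = 15.29″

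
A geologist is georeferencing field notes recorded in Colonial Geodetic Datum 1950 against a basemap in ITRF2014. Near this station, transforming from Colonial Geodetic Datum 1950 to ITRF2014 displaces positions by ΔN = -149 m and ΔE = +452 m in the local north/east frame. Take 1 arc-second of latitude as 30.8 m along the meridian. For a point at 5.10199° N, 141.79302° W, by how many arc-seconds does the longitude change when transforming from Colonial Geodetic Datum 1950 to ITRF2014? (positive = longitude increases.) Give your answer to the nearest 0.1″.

At latitude 5.10199°, cos φ = 0.996038.
1″ of longitude at this latitude = 30.80 × cos φ = 30.6780 m, so Δλ = 452.0 / 30.6780 = 14.734″.

Δλ = 14.7″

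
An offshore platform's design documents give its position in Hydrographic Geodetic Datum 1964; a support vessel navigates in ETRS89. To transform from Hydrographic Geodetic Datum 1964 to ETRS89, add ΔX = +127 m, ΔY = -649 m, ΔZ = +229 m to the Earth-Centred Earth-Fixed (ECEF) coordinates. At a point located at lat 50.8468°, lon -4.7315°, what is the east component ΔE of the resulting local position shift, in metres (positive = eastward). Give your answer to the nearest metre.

ΔE = -636 m

At φ = 50.8468°, λ = -4.7315°: sin φ = 0.775460, cos φ = 0.631396, sin λ = -0.082486, cos λ = 0.996592.
ΔE = −sin λ·ΔX + cos λ·ΔY = −(-0.082486)·(127) + (0.996592)·(-649) = -636.31 m.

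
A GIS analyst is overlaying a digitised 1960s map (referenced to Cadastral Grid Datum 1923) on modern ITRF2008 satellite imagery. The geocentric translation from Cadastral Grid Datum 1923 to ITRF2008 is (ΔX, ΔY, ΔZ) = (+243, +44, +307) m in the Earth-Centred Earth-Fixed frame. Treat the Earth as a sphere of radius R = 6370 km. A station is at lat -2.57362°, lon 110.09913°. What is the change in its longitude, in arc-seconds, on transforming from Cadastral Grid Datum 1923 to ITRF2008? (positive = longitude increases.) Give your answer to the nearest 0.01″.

Δλ = -7.89″

sin φ = -0.044903, cos φ = 0.998991, sin λ = 0.939099, cos λ = -0.343645.
East component: ΔE = −sin λ·ΔX + cos λ·ΔY = −(0.939099)(243) + (-0.343645)(44) = -243.32 m.
1° of latitude spans πR/180 = 111177 m; at latitude φ, 1° of longitude spans that × cos φ = 111065.3 m, so Δλ = -243.32 / 111065.3 × 3600 = -7.887″.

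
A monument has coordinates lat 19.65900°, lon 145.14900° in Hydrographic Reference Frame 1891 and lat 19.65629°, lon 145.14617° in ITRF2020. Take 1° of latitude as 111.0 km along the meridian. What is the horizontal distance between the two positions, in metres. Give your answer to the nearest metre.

422 m

Δφ = 19.65629° − 19.65900° = -0.00271°; Δλ = 145.14617° − 145.14900° = -0.00283°.
ΔN = Δφ × 111000 = -300.8 m; ΔE = Δλ × 111000 × cos(19.65900°) = -0.00283 × 111000 × 0.941712 = -295.8 m.
Distance = √(ΔE² + ΔN²) = √((-295.8)² + (-300.8)²) = 421.9 m.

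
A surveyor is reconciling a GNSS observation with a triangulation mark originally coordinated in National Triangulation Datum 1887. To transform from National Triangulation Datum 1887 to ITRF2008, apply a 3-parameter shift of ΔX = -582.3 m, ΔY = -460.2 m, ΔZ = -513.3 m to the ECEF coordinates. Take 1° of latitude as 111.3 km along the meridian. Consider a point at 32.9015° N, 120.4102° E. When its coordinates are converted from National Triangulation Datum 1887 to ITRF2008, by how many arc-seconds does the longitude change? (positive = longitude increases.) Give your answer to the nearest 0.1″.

sin φ = 0.543196, cos φ = 0.839606, sin λ = 0.862424, cos λ = -0.506187.
East component: ΔE = −sin λ·ΔX + cos λ·ΔY = −(0.862424)(-582.3) + (-0.506187)(-460.2) = 735.14 m.
1° of latitude spans 111300 m; at latitude φ, 1° of longitude spans that × cos φ = 93448.1 m, so Δλ = 735.14 / 93448.1 × 3600 = 28.320″.

Δλ = 28.3″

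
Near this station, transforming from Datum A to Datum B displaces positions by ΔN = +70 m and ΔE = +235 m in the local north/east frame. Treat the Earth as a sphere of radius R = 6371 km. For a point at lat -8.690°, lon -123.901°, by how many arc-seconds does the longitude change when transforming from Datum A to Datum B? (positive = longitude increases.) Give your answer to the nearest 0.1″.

At latitude -8.690°, cos φ = 0.988520.
One radian of longitude at latitude φ spans R cos φ, so Δλ = ΔE / (R cos φ) = 235.0 / (6371000 × 0.988520) = 3.7314e-05 rad = 7.697″.

Δλ = 7.7″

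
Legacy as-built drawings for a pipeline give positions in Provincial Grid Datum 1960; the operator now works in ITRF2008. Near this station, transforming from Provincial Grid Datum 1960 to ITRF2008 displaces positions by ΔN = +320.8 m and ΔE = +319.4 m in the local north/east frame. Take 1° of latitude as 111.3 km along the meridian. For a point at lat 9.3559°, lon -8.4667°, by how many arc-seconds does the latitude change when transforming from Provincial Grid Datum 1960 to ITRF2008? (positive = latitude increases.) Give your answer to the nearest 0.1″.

1° of latitude = 111.3 km, so Δφ = 320.8 / 111300 = 0.0028823° = 10.376″.

Δφ = 10.4″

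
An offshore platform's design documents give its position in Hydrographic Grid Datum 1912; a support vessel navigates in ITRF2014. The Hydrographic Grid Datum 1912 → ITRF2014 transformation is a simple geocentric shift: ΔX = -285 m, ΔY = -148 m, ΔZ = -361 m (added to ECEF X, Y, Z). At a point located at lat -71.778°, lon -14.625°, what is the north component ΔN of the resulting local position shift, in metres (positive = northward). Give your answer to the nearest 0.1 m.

ΔN = -339.3 m

At φ = -71.778°, λ = -14.625°: sin φ = -0.949852, cos φ = 0.312700, sin λ = -0.252492, cos λ = 0.967599.
ΔN = −sin φ cos λ·ΔX − sin φ sin λ·ΔY + cos φ·ΔZ = −(-0.949852)(0.967599)(-285) − (-0.949852)(-0.252492)(-148) + (0.312700)(-361) = -339.33 m.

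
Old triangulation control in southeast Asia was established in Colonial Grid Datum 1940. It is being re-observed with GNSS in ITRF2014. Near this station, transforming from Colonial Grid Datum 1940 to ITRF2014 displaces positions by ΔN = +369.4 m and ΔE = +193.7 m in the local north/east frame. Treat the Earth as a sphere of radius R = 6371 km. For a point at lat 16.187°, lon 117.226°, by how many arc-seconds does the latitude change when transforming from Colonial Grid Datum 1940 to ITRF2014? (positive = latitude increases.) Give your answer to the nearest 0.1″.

Δφ = 12.0″

On a sphere of radius R, 1 rad of latitude = R, so Δφ = ΔN / R = 369.4 / 6371000 = 5.7981e-05 rad = 11.960″.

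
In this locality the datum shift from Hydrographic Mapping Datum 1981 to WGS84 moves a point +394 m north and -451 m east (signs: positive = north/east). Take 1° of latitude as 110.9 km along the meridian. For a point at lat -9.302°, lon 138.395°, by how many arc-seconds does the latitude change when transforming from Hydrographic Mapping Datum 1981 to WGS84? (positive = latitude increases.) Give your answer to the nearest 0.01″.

1° of latitude = 110.9 km, so Δφ = 394.0 / 110900 = 0.0035528° = 12.790″.

Δφ = 12.79″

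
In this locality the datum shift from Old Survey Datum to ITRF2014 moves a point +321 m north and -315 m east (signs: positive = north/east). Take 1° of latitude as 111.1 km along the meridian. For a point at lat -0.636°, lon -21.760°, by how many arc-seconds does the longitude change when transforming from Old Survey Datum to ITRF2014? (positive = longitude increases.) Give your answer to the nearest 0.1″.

At latitude -0.636°, cos φ = 0.999938.
1° of longitude at this latitude = 111.1 × cos φ = 111.09 km, so Δλ = -315.0 / 111093.2 = -0.0028355° = -10.208″.

Δλ = -10.2″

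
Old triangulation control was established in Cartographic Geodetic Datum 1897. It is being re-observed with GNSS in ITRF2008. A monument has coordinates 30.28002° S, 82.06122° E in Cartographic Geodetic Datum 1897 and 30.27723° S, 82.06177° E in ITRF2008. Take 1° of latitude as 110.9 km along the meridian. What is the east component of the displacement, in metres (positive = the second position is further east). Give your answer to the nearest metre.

ΔE = 53 m

Δφ = -30.27723° − -30.28002° = +0.00279°; Δλ = 82.06177° − 82.06122° = +0.00055°.
ΔN = Δφ × 110900 = 309.4 m; ΔE = Δλ × 110900 × cos(-30.28002°) = +0.00055 × 110900 × 0.863571 = 52.7 m.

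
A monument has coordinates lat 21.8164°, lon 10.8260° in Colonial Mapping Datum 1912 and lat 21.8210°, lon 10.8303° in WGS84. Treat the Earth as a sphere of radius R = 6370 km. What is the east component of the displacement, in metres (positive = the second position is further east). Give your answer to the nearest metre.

ΔE = 444 m

Δφ = 21.8210° − 21.8164° = +0.0046°; Δλ = 10.8303° − 10.8260° = +0.0043°.
1° along a meridian = πR/180 = 111177 m.
ΔN = Δφ × 111177 = 511.4 m; ΔE = Δλ × 111177 × cos(21.8164°) = +0.0043 × 111177 × 0.928379 = 443.8 m.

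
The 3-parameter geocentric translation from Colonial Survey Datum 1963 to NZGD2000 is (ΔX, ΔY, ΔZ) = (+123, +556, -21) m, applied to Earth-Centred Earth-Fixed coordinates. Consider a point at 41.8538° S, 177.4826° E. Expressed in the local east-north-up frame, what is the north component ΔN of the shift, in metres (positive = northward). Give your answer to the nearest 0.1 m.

ΔN = -81.3 m

The local north axis is (−sin φ cos λ, −sin φ sin λ, cos φ), giving ΔN = -81.990 + 16.295 − 15.642 = -81.34 m.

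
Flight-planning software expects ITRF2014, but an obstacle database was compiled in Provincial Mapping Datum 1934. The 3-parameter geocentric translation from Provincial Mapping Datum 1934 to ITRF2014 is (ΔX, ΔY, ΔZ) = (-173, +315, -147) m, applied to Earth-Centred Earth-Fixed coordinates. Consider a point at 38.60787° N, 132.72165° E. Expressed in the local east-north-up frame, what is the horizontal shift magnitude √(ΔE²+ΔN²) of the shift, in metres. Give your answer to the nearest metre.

344 m

The local east axis at (φ, λ) is (−sin λ, cos λ, 0), so ΔE = −sin(132.72165°)·(-173) + cos(132.72165°)·315 = -86.61 m.
The local north axis is (−sin φ cos λ, −sin φ sin λ, cos φ), giving ΔN = -73.237 − 144.401 − 114.871 = -332.51 m.
Horizontal magnitude = √(ΔE² + ΔN²) = √((-86.61)² + (-332.51)²) = 343.60 m.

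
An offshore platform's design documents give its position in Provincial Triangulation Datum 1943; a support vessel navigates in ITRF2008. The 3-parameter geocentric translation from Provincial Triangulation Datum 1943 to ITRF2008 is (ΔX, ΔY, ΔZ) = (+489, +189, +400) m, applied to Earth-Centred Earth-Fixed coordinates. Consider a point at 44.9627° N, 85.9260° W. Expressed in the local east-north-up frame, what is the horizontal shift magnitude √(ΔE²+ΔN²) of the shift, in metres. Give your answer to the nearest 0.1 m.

636.1 m

The local east axis at (φ, λ) is (−sin λ, cos λ, 0), so ΔE = −sin(-85.9260°)·489 + cos(-85.9260°)·189 = 501.19 m.
The local north axis is (−sin φ cos λ, −sin φ sin λ, cos φ), giving ΔN = -24.550 + 133.219 + 283.027 = 391.70 m.
Horizontal magnitude = √(ΔE² + ΔN²) = √(501.19² + 391.70²) = 636.10 m.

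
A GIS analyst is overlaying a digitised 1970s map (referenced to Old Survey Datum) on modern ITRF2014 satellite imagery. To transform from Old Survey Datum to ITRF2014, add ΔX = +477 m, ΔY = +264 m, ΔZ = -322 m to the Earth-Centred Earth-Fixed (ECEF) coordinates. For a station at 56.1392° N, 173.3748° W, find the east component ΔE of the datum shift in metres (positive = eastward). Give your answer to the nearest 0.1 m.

At φ = 56.1392°, λ = -173.3748°: sin φ = 0.830394, cos φ = 0.557177, sin λ = -0.115374, cos λ = -0.993322.
ΔE = −sin λ·ΔX + cos λ·ΔY = −(-0.115374)·(477) + (-0.993322)·(264) = -207.20 m.

ΔE = -207.2 m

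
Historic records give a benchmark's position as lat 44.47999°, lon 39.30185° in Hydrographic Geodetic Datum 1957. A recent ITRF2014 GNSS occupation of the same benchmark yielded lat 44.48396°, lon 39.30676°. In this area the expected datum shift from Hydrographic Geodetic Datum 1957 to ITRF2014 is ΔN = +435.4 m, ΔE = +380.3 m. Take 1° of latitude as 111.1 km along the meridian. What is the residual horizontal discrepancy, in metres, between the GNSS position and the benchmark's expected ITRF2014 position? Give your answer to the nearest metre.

Observed coordinate differences: Δφ = +0.00397°, Δλ = +0.00491°.
Converting to metres (1° lat = 111100 m, cos φ = 0.713495): observed ΔN = 441.1 m, observed ΔE = 389.2 m.
Subtracting the expected shift leaves a residual of 441.1 − (435.4) = 5.7 m north and 389.2 − (380.3) = 8.9 m east.
Residual distance = √(5.7² + 8.9²) = 10.6 m.

11 m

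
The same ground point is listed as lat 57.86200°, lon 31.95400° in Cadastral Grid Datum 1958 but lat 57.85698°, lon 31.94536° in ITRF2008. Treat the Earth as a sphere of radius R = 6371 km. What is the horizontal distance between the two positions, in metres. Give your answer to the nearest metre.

757 m

Δφ = 57.85698° − 57.86200° = -0.00502°; Δλ = 31.94536° − 31.95400° = -0.00864°.
1° along a meridian = πR/180 = 111195 m.
ΔN = Δφ × 111195 = -558.2 m; ΔE = Δλ × 111195 × cos(57.86200°) = -0.00864 × 111195 × 0.531960 = -511.1 m.
Distance = √(ΔE² + ΔN²) = √((-511.1)² + (-558.2)²) = 756.8 m.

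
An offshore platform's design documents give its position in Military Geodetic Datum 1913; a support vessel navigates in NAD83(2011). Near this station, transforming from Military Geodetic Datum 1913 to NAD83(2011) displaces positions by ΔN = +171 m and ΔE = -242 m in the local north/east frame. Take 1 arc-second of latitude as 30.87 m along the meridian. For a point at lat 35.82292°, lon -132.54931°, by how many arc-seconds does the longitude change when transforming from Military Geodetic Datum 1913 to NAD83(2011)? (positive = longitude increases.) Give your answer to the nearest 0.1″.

Δλ = -9.7″

At latitude 35.82292°, cos φ = 0.810830.
1″ of longitude at this latitude = 30.87 × cos φ = 25.0303 m, so Δλ = -242.0 / 25.0303 = -9.668″.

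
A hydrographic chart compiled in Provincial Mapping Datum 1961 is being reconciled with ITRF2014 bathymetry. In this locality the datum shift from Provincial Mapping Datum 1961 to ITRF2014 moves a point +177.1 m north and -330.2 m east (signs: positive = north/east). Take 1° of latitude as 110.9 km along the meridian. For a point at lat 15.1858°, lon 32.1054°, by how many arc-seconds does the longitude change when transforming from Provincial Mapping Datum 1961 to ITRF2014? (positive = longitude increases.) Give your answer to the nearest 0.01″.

At latitude 15.1858°, cos φ = 0.965081.
1° of longitude at this latitude = 110.9 × cos φ = 107.03 km, so Δλ = -330.2 / 107027.5 = -0.0030852° = -11.107″.

Δλ = -11.11″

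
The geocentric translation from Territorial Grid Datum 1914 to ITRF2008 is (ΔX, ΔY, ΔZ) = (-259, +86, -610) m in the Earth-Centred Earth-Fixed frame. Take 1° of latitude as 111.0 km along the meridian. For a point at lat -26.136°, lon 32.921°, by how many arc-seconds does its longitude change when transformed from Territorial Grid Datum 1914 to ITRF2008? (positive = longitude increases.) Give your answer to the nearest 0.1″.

Δλ = 7.7″

sin φ = -0.440503, cos φ = 0.897751, sin λ = 0.543482, cos λ = 0.839421.
East component: ΔE = −sin λ·ΔX + cos λ·ΔY = −(0.543482)(-259) + (0.839421)(86) = 212.95 m.
1° of latitude spans 111000 m; at latitude φ, 1° of longitude spans that × cos φ = 99650.4 m, so Δλ = 212.95 / 99650.4 × 3600 = 7.693″.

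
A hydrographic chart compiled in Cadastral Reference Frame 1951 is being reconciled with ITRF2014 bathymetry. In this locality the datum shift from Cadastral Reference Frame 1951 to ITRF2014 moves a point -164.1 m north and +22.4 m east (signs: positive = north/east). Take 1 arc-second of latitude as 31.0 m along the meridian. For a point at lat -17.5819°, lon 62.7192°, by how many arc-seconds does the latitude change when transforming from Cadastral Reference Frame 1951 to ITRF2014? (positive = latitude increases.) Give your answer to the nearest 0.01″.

1″ of latitude = 31.00 m, so Δφ = -164.1 / 31.00 = -5.294″.

Δφ = -5.29″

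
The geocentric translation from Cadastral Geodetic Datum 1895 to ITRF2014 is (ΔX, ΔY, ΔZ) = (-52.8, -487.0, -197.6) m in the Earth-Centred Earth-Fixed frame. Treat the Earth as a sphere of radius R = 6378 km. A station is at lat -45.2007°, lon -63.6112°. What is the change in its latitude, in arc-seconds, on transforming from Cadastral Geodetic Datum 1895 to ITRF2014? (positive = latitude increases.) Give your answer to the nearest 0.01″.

Δφ = 4.97″

sin φ = -0.709579, cos φ = 0.704626, sin λ = -0.895799, cos λ = 0.444460.
North component: ΔN = −sin φ cos λ·ΔX − sin φ sin λ·ΔY + cos φ·ΔZ = −(-0.709579)(0.444460)(-52.8) − (-0.709579)(-0.895799)(-487.0) + (0.704626)(-197.6) = 153.67 m.
1° of latitude spans πR/180 = 111317 m, so Δφ = 153.67 / 111317 × 3600 = 4.970″.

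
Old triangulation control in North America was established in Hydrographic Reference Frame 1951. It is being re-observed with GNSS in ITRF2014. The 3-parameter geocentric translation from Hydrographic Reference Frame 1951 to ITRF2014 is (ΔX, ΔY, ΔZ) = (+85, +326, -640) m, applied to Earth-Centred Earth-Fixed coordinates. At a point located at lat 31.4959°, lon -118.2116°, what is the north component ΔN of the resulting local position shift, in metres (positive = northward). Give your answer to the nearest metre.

ΔN = -375 m

At φ = 31.4959°, λ = -118.2116°: sin φ = 0.522438, cos φ = 0.852678, sin λ = -0.881208, cos λ = -0.472729.
ΔN = −sin φ cos λ·ΔX − sin φ sin λ·ΔY + cos φ·ΔZ = −(0.522438)(-0.472729)(85) − (0.522438)(-0.881208)(326) + (0.852678)(-640) = -374.64 m.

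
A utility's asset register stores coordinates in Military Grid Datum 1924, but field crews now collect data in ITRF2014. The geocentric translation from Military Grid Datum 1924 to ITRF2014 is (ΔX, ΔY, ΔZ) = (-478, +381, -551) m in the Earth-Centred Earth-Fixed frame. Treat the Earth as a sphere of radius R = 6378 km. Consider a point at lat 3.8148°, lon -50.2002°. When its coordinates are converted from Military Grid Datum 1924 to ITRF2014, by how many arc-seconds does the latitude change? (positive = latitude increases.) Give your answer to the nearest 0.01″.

sin φ = 0.066532, cos φ = 0.997784, sin λ = -0.768286, cos λ = 0.640107.
North component: ΔN = −sin φ cos λ·ΔX − sin φ sin λ·ΔY + cos φ·ΔZ = −(0.066532)(0.640107)(-478) − (0.066532)(-0.768286)(381) + (0.997784)(-551) = -509.95 m.
1° of latitude spans πR/180 = 111317 m, so Δφ = -509.95 / 111317 × 3600 = -16.492″.

Δφ = -16.49″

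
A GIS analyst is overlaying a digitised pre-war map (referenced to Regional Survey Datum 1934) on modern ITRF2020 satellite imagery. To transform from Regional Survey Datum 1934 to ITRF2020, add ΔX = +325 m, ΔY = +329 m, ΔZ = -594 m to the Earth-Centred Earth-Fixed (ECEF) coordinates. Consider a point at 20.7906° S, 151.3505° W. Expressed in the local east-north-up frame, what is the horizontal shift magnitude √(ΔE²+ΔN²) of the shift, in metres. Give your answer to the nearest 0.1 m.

The local east axis at (φ, λ) is (−sin λ, cos λ, 0), so ΔE = −sin(-151.3505°)·325 + cos(-151.3505°)·329 = -132.90 m.
The local north axis is (−sin φ cos λ, −sin φ sin λ, cos φ), giving ΔN = -101.236 − 55.990 − 555.321 = -712.55 m.
Horizontal magnitude = √(ΔE² + ΔN²) = √((-132.90)² + (-712.55)²) = 724.84 m.

724.8 m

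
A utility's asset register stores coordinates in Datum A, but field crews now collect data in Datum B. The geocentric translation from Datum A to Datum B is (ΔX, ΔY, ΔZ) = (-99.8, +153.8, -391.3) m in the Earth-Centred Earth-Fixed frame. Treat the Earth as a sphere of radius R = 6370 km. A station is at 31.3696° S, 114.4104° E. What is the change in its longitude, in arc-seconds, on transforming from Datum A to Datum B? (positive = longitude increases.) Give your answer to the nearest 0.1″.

sin φ = -0.520557, cos φ = 0.853827, sin λ = 0.910609, cos λ = -0.413270.
East component: ΔE = −sin λ·ΔX + cos λ·ΔY = −(0.910609)(-99.8) + (-0.413270)(153.8) = 27.32 m.
1° of latitude spans πR/180 = 111177 m; at latitude φ, 1° of longitude spans that × cos φ = 94926.3 m, so Δλ = 27.32 / 94926.3 × 3600 = 1.036″.

Δλ = 1.0″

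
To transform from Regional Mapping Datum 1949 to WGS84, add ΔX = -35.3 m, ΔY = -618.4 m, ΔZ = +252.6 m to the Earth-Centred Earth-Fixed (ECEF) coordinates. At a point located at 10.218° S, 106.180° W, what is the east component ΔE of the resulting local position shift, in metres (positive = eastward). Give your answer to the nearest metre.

At φ = -10.218°, λ = -106.180°: sin φ = -0.177394, cos φ = 0.984140, sin λ = -0.960391, cos λ = -0.278656.
ΔE = −sin λ·ΔX + cos λ·ΔY = −(-0.960391)·(-35.3) + (-0.278656)·(-618.4) = 138.42 m.

ΔE = 138 m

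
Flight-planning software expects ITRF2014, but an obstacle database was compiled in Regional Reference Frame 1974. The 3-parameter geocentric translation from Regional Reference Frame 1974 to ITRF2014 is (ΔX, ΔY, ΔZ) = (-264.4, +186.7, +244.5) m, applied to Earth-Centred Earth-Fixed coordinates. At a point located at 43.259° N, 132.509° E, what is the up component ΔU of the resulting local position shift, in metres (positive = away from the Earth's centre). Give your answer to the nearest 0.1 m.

ΔU = 397.9 m

The local up (radial) axis is (cos φ cos λ, cos φ sin λ, sin φ), giving ΔU = 130.109 + 100.231 + 167.555 = 397.90 m.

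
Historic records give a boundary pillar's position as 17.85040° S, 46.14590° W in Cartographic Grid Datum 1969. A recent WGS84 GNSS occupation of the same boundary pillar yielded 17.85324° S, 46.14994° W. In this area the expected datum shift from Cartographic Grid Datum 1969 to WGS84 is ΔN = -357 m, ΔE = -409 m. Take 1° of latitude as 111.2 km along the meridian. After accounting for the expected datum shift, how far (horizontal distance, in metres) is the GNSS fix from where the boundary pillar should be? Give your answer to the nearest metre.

Observed coordinate differences: Δφ = -0.00284°, Δλ = -0.00404°.
Converting to metres (1° lat = 111200 m, cos φ = 0.951860): observed ΔN = -315.8 m, observed ΔE = -427.6 m.
Subtracting the expected shift leaves a residual of -315.8 − (-357) = 41.2 m north and -427.6 − (-409) = -18.6 m east.
Residual distance = √(41.2² + (-18.6)²) = 45.2 m.

45 m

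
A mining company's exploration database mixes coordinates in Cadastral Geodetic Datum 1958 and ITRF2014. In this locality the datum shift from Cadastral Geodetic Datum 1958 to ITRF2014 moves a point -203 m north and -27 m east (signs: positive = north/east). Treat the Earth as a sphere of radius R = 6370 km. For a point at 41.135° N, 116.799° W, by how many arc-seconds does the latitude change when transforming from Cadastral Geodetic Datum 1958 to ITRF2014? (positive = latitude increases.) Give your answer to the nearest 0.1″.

On a sphere of radius R, 1 rad of latitude = R, so Δφ = ΔN / R = -203.0 / 6370000 = -3.1868e-05 rad = -6.573″.

Δφ = -6.6″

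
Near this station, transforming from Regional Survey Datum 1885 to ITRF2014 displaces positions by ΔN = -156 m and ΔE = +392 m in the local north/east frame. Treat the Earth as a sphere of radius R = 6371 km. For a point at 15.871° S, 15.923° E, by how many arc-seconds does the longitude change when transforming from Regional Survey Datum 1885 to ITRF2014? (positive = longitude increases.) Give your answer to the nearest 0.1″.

Δλ = 13.2″

At latitude -15.871°, cos φ = 0.961880.
One radian of longitude at latitude φ spans R cos φ, so Δλ = ΔE / (R cos φ) = 392.0 / (6371000 × 0.961880) = 6.3967e-05 rad = 13.194″.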